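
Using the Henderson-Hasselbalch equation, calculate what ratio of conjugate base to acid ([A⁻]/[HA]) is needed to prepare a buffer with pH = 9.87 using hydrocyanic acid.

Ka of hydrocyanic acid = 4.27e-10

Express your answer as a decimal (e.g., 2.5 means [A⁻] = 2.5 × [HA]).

pKa = -log(4.27e-10) = 9.3696. pH = pKa + log([A⁻]/[HA]), so log([A⁻]/[HA]) = pH − pKa = 9.87 − 9.3696 = 0.5004. [A⁻]/[HA] = 10^(0.5004) = 3.17

[A⁻]/[HA] = 3.17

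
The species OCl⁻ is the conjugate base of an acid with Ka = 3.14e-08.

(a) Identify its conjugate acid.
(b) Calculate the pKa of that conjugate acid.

(a) The conjugate acid is formed by adding one H⁺ to OCl⁻, giving HOCl. (b) pKa = -log(Ka) = -log(3.14e-08) = 7.50.

Conjugate acid: HOCl; pK_a = 7.50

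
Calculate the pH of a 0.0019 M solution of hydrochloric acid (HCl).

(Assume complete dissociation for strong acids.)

[H⁺] = 0.0019 M for strong acid. pH = -log[H⁺] = -log(0.0019)

pH = 2.72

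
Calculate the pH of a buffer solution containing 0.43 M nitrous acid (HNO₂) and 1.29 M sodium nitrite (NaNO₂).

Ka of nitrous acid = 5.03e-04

pKa = -log(5.03e-04) = 3.30. pH = pKa + log([A⁻]/[HA]) = 3.30 + log(1.29/0.43)

pH = 3.78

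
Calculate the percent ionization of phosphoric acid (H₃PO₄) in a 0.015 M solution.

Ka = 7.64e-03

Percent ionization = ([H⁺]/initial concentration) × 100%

Using Ka equilibrium: x² + Ka×x - Ka×C = 0. Solving: [H⁺] = 7.5463e-03. Percent = (7.5463e-03/0.015) × 100

Percent ionization = 50.3%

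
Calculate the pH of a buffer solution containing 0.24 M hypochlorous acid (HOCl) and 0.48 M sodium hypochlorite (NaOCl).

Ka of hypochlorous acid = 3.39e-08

pKa = -log(3.39e-08) = 7.47. pH = pKa + log([A⁻]/[HA]) = 7.47 + log(0.48/0.24)

pH = 7.77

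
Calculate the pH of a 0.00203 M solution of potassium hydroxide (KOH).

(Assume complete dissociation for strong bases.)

[OH⁻] = 0.00203 M for strong base. pOH = -log[OH⁻] = 2.69, pH = 14 - pOH

pH = 11.31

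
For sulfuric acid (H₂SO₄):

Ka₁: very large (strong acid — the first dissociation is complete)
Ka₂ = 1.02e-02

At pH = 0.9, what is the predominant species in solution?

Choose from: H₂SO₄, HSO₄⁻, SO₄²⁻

The first dissociation is complete, so H₂SO₄ itself is never the predominant species in water; pKa₂ = -log(1.02e-02) = 1.99. For a polyprotic acid the predominant species crosses at each pKa: below pKa_n the protonated form dominates, above it the deprotonated form does. At pH = 0.9, the predominant species is HSO₄⁻.

HSO₄⁻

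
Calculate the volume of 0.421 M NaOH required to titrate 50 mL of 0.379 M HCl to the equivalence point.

At equivalence: moles acid = moles base. moles HCl = 0.379 × 50/1000 = 0.01895 mol. V_base = moles / 0.421 × 1000 = 45.0 mL.

V_{base} = 45.0 mL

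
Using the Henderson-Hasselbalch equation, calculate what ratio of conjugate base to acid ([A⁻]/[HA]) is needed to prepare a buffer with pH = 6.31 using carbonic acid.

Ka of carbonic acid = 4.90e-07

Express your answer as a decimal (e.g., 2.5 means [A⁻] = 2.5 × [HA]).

pKa = -log(4.90e-07) = 6.3098. pH = pKa + log([A⁻]/[HA]), so log([A⁻]/[HA]) = pH − pKa = 6.31 − 6.3098 = 0.0002. [A⁻]/[HA] = 10^(0.0002) = 1.00

[A⁻]/[HA] = 1.00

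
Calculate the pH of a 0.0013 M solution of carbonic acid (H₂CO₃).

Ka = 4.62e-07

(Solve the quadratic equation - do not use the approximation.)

x² + Ka×x - Ka×C = 0. Using quadratic formula: [H⁺] = 2.4277e-05

pH = 4.61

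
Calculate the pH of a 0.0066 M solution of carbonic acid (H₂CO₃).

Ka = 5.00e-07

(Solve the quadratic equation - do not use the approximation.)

x² + Ka×x - Ka×C = 0. Using quadratic formula: [H⁺] = 5.7196e-05

pH = 4.24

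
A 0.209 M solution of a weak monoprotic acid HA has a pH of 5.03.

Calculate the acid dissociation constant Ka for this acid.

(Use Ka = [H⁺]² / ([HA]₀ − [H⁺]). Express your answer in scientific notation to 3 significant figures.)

[H⁺] = 10^(−pH) = 10^(−5.03) = 9.333e-06 M. For HA ⇌ H⁺ + A⁻, Ka = [H⁺][A⁻]/[HA] = [H⁺]² / ([HA]₀ − [H⁺]) = (9.333e-06)² / (0.209 − 9.333e-06) = 4.17e-10.

K_a = 4.17e-10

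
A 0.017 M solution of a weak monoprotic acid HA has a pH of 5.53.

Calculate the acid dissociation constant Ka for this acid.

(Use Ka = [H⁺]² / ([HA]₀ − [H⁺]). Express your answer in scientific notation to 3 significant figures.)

[H⁺] = 10^(−pH) = 10^(−5.53) = 2.951e-06 M. For HA ⇌ H⁺ + A⁻, Ka = [H⁺][A⁻]/[HA] = [H⁺]² / ([HA]₀ − [H⁺]) = (2.951e-06)² / (0.017 − 2.951e-06) = 5.12e-10.

K_a = 5.12e-10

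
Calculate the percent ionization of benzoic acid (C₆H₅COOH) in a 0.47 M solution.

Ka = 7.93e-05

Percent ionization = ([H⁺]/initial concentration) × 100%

Using Ka equilibrium: x² + Ka×x - Ka×C = 0. Solving: [H⁺] = 6.0655e-03. Percent = (6.0655e-03/0.47) × 100

Percent ionization = 1.29%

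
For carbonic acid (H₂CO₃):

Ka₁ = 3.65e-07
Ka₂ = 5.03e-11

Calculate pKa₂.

pKa₂ = -log(Ka₂) = -log(5.03e-11) = 10.30.

pK_{a2} = 10.30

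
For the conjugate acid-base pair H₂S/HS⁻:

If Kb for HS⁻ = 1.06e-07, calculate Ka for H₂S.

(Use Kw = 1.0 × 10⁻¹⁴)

For a conjugate pair Ka × Kb = Kw, so Ka = Kw/Kb = 1.0 × 10⁻¹⁴ / 1.06e-07 = 9.43e-08.

K_a = 9.43e-08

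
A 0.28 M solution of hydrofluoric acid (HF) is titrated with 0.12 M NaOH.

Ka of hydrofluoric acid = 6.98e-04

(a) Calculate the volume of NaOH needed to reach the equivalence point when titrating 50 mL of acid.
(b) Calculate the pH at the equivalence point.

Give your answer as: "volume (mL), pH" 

moles acid = 0.28 × 50/1000 = 0.014 mol; V_base = moles/0.12 × 1000 = 116.7 mL. At equivalence only the conjugate base is present: [A⁻] = 0.014/0.167 = 8.4000e-02 M. Kb = Kw/Ka = 1.43e-11; [OH⁻] = √(Kb × [A⁻]) = 1.0970e-06; pOH = 5.96; pH = 14 - pOH = 8.04.

V = 116.7 mL, pH = 8.04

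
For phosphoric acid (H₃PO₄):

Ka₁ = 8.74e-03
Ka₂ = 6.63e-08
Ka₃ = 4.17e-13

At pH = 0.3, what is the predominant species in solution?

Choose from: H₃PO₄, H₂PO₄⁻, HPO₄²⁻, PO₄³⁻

pKa₁ = 2.06, pKa₂ = 7.18, pKa₃ = 12.38. For a polyprotic acid the predominant species crosses at each pKa: below pKa_n the protonated form dominates, above it the deprotonated form does. At pH = 0.3, the predominant species is H₃PO₄.

H₃PO₄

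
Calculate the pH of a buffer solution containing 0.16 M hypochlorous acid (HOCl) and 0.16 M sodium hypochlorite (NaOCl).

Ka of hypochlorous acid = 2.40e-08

pKa = -log(2.40e-08) = 7.62. pH = pKa + log([A⁻]/[HA]) = 7.62 + log(0.16/0.16)

pH = 7.62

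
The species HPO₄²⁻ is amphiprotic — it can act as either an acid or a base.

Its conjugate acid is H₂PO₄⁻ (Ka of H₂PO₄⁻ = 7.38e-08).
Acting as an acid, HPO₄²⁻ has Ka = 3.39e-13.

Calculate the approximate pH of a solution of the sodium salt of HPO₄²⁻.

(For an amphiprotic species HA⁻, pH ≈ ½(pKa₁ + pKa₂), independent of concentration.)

pKa₁ = -log(7.38e-08) = 7.13; pKa₂ = -log(3.39e-13) = 12.47. For an amphiprotic species, pH ≈ ½(pKa₁ + pKa₂) = ½(7.13 + 12.47) = 9.80.

pH = 9.80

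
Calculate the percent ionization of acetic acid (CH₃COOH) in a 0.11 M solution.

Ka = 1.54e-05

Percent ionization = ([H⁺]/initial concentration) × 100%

Using Ka equilibrium: x² + Ka×x - Ka×C = 0. Solving: [H⁺] = 1.2939e-03. Percent = (1.2939e-03/0.11) × 100

Percent ionization = 1.18%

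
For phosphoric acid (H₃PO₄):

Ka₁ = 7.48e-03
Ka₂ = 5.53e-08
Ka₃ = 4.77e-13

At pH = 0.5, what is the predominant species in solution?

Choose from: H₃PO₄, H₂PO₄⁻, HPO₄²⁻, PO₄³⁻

pKa₁ = 2.13, pKa₂ = 7.26, pKa₃ = 12.32. For a polyprotic acid the predominant species crosses at each pKa: below pKa_n the protonated form dominates, above it the deprotonated form does. At pH = 0.5, the predominant species is H₃PO₄.

H₃PO₄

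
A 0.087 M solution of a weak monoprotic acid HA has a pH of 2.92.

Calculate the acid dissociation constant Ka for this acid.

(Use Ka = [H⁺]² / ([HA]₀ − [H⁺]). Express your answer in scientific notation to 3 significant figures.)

[H⁺] = 10^(−pH) = 10^(−2.92) = 1.202e-03 M. For HA ⇌ H⁺ + A⁻, Ka = [H⁺][A⁻]/[HA] = [H⁺]² / ([HA]₀ − [H⁺]) = (1.202e-03)² / (0.087 − 1.202e-03) = 1.68e-05.

K_a = 1.68e-05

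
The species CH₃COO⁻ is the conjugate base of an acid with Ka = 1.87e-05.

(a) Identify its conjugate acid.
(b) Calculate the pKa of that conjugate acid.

(a) The conjugate acid is formed by adding one H⁺ to CH₃COO⁻, giving CH₃COOH. (b) pKa = -log(Ka) = -log(1.87e-05) = 4.73.

Conjugate acid: CH₃COOH; pK_a = 4.73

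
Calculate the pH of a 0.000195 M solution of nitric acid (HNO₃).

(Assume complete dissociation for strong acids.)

[H⁺] = 0.000195 M for strong acid. pH = -log[H⁺] = -log(0.000195)

pH = 3.71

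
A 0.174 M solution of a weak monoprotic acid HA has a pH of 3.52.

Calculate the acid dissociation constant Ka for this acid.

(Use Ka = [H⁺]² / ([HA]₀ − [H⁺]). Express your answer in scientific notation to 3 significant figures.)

[H⁺] = 10^(−pH) = 10^(−3.52) = 3.020e-04 M. For HA ⇌ H⁺ + A⁻, Ka = [H⁺][A⁻]/[HA] = [H⁺]² / ([HA]₀ − [H⁺]) = (3.020e-04)² / (0.174 − 3.020e-04) = 5.25e-07.

K_a = 5.25e-07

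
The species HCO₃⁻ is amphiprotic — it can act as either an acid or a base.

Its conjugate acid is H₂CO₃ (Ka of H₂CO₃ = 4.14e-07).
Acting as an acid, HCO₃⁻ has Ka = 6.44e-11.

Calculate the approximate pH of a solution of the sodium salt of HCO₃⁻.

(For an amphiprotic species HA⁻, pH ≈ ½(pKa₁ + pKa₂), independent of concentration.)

pKa₁ = -log(4.14e-07) = 6.38; pKa₂ = -log(6.44e-11) = 10.19. For an amphiprotic species, pH ≈ ½(pKa₁ + pKa₂) = ½(6.38 + 10.19) = 8.29.

pH = 8.29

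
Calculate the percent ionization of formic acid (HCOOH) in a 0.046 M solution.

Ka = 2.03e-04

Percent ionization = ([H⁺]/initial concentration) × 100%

Using Ka equilibrium: x² + Ka×x - Ka×C = 0. Solving: [H⁺] = 2.9560e-03. Percent = (2.9560e-03/0.046) × 100

Percent ionization = 6.43%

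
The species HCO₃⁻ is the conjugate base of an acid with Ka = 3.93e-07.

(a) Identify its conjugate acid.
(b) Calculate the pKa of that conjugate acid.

(a) The conjugate acid is formed by adding one H⁺ to HCO₃⁻, giving H₂CO₃. (b) pKa = -log(Ka) = -log(3.93e-07) = 6.41.

Conjugate acid: H₂CO₃; pK_a = 6.41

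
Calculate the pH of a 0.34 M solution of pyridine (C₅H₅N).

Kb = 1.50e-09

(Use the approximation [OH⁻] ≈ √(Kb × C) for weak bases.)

[OH⁻] = √(Kb × C) = √(1.50e-09 × 0.34) = 2.2583e-05. pOH = 4.65, pH = 14 - pOH

pH = 9.35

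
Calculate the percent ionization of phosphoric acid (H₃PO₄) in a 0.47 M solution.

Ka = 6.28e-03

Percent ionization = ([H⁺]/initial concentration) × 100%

Using Ka equilibrium: x² + Ka×x - Ka×C = 0. Solving: [H⁺] = 5.1279e-02. Percent = (5.1279e-02/0.47) × 100

Percent ionization = 10.9%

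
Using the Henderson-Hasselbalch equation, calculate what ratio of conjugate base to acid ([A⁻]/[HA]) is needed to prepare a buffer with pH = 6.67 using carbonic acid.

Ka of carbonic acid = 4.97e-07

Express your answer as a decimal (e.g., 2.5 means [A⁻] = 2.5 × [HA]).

pKa = -log(4.97e-07) = 6.3036. pH = pKa + log([A⁻]/[HA]), so log([A⁻]/[HA]) = pH − pKa = 6.67 − 6.3036 = 0.3664. [A⁻]/[HA] = 10^(0.3664) = 2.32

[A⁻]/[HA] = 2.32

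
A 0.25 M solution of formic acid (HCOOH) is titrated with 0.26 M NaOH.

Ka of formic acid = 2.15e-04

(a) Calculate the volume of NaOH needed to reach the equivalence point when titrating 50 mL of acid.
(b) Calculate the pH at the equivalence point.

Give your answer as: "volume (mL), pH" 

moles acid = 0.25 × 50/1000 = 0.0125 mol; V_base = moles/0.26 × 1000 = 48.1 mL. At equivalence only the conjugate base is present: [A⁻] = 0.0125/0.098 = 1.2745e-01 M. Kb = Kw/Ka = 4.65e-11; [OH⁻] = √(Kb × [A⁻]) = 2.4347e-06; pOH = 5.61; pH = 14 - pOH = 8.39.

V = 48.1 mL, pH = 8.39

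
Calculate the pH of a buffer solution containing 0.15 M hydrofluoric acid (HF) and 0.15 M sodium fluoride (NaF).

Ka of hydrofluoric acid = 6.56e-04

pKa = -log(6.56e-04) = 3.18. pH = pKa + log([A⁻]/[HA]) = 3.18 + log(0.15/0.15)

pH = 3.18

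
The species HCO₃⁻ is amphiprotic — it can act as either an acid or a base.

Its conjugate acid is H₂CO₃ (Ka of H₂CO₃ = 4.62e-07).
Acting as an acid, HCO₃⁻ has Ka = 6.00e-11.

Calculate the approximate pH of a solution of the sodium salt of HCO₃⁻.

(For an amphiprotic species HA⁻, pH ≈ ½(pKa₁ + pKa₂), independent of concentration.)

pKa₁ = -log(4.62e-07) = 6.34; pKa₂ = -log(6.00e-11) = 10.22. For an amphiprotic species, pH ≈ ½(pKa₁ + pKa₂) = ½(6.34 + 10.22) = 8.28.

pH = 8.28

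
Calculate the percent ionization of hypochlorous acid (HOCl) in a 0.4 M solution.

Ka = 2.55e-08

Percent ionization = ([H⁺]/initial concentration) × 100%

Using Ka equilibrium: x² + Ka×x - Ka×C = 0. Solving: [H⁺] = 1.0098e-04. Percent = (1.0098e-04/0.4) × 100

Percent ionization = 0.0252%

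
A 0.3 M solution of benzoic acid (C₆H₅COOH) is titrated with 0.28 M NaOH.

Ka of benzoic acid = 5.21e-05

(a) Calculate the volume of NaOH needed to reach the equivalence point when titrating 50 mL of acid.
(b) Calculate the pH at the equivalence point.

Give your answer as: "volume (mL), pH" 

moles acid = 0.3 × 50/1000 = 0.015 mol; V_base = moles/0.28 × 1000 = 53.6 mL. At equivalence only the conjugate base is present: [A⁻] = 0.015/0.104 = 1.4483e-01 M. Kb = Kw/Ka = 1.92e-10; [OH⁻] = √(Kb × [A⁻]) = 5.2724e-06; pOH = 5.28; pH = 14 - pOH = 8.72.

V = 53.6 mL, pH = 8.72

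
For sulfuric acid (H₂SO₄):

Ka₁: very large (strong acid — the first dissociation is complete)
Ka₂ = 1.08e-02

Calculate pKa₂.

pKa₂ = -log(Ka₂) = -log(1.08e-02) = 1.97.

pK_{a2} = 1.97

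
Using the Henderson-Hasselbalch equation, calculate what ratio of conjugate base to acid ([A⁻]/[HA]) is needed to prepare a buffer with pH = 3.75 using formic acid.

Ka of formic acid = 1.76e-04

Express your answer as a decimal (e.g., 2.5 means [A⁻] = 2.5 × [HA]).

pKa = -log(1.76e-04) = 3.7545. pH = pKa + log([A⁻]/[HA]), so log([A⁻]/[HA]) = pH − pKa = 3.75 − 3.7545 = -0.0045. [A⁻]/[HA] = 10^(-0.0045) = 0.990

[A⁻]/[HA] = 0.990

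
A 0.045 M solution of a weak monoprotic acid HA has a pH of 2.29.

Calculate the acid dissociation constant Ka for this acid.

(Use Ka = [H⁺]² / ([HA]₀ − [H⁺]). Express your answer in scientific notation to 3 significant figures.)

[H⁺] = 10^(−pH) = 10^(−2.29) = 5.129e-03 M. For HA ⇌ H⁺ + A⁻, Ka = [H⁺][A⁻]/[HA] = [H⁺]² / ([HA]₀ − [H⁺]) = (5.129e-03)² / (0.045 − 5.129e-03) = 6.60e-04.

K_a = 6.60e-04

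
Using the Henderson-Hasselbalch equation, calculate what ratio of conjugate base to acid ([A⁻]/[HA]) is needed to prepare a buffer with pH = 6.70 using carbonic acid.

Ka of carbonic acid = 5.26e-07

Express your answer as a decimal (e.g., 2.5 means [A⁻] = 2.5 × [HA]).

pKa = -log(5.26e-07) = 6.2790. pH = pKa + log([A⁻]/[HA]), so log([A⁻]/[HA]) = pH − pKa = 6.70 − 6.2790 = 0.4210. [A⁻]/[HA] = 10^(0.4210) = 2.64

[A⁻]/[HA] = 2.64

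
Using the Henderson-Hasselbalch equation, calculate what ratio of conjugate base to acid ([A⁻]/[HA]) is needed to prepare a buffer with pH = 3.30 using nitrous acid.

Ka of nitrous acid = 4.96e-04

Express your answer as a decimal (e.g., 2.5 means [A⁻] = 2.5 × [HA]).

pKa = -log(4.96e-04) = 3.3045. pH = pKa + log([A⁻]/[HA]), so log([A⁻]/[HA]) = pH − pKa = 3.30 − 3.3045 = -0.0045. [A⁻]/[HA] = 10^(-0.0045) = 0.990

[A⁻]/[HA] = 0.990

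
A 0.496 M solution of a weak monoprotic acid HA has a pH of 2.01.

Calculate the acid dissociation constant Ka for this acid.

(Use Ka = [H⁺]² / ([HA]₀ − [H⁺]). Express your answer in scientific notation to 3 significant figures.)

[H⁺] = 10^(−pH) = 10^(−2.01) = 9.772e-03 M. For HA ⇌ H⁺ + A⁻, Ka = [H⁺][A⁻]/[HA] = [H⁺]² / ([HA]₀ − [H⁺]) = (9.772e-03)² / (0.496 − 9.772e-03) = 1.96e-04.

K_a = 1.96e-04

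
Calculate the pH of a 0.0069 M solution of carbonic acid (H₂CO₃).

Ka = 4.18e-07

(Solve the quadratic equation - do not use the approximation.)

x² + Ka×x - Ka×C = 0. Using quadratic formula: [H⁺] = 5.3496e-05

pH = 4.27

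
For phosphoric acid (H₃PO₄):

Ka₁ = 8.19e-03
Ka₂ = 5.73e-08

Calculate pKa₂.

pKa₂ = -log(Ka₂) = -log(5.73e-08) = 7.24.

pK_{a2} = 7.24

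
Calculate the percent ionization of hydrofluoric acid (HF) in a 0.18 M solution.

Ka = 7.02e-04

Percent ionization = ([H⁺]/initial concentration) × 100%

Using Ka equilibrium: x² + Ka×x - Ka×C = 0. Solving: [H⁺] = 1.0895e-02. Percent = (1.0895e-02/0.18) × 100

Percent ionization = 6.05%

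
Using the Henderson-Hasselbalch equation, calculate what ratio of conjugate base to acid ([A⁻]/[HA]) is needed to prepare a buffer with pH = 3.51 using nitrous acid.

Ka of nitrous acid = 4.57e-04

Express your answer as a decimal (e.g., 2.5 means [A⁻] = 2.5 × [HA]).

pKa = -log(4.57e-04) = 3.3401. pH = pKa + log([A⁻]/[HA]), so log([A⁻]/[HA]) = pH − pKa = 3.51 − 3.3401 = 0.1699. [A⁻]/[HA] = 10^(0.1699) = 1.48

[A⁻]/[HA] = 1.48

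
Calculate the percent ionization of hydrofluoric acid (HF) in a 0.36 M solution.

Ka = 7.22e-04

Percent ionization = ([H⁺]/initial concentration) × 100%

Using Ka equilibrium: x² + Ka×x - Ka×C = 0. Solving: [H⁺] = 1.5765e-02. Percent = (1.5765e-02/0.36) × 100

Percent ionization = 4.38%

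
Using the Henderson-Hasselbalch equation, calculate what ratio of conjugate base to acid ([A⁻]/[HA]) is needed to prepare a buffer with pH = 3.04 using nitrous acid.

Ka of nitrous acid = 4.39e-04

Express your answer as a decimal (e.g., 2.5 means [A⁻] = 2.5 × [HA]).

pKa = -log(4.39e-04) = 3.3575. pH = pKa + log([A⁻]/[HA]), so log([A⁻]/[HA]) = pH − pKa = 3.04 − 3.3575 = -0.3175. [A⁻]/[HA] = 10^(-0.3175) = 0.481

[A⁻]/[HA] = 0.481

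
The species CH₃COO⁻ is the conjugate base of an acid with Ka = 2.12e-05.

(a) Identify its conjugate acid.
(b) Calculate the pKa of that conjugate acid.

(a) The conjugate acid is formed by adding one H⁺ to CH₃COO⁻, giving CH₃COOH. (b) pKa = -log(Ka) = -log(2.12e-05) = 4.67.

Conjugate acid: CH₃COOH; pK_a = 4.67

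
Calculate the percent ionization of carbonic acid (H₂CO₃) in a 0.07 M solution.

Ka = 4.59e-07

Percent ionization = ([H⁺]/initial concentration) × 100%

Using Ka equilibrium: x² + Ka×x - Ka×C = 0. Solving: [H⁺] = 1.7902e-04. Percent = (1.7902e-04/0.07) × 100

Percent ionization = 0.256%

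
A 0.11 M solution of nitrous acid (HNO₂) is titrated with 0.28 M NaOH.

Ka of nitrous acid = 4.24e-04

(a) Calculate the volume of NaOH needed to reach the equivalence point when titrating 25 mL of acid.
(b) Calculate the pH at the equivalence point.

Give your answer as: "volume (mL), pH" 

moles acid = 0.11 × 25/1000 = 0.00275 mol; V_base = moles/0.28 × 1000 = 9.8 mL. At equivalence only the conjugate base is present: [A⁻] = 0.00275/0.035 = 7.8974e-02 M. Kb = Kw/Ka = 2.36e-11; [OH⁻] = √(Kb × [A⁻]) = 1.3648e-06; pOH = 5.86; pH = 14 - pOH = 8.14.

V = 9.8 mL, pH = 8.14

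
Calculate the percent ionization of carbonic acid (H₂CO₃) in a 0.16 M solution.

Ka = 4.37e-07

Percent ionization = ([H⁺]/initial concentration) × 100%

Using Ka equilibrium: x² + Ka×x - Ka×C = 0. Solving: [H⁺] = 2.6421e-04. Percent = (2.6421e-04/0.16) × 100

Percent ionization = 0.165%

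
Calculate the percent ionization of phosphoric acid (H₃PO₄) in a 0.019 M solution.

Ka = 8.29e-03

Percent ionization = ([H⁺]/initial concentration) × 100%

Using Ka equilibrium: x² + Ka×x - Ka×C = 0. Solving: [H⁺] = 9.0721e-03. Percent = (9.0721e-03/0.019) × 100

Percent ionization = 47.7%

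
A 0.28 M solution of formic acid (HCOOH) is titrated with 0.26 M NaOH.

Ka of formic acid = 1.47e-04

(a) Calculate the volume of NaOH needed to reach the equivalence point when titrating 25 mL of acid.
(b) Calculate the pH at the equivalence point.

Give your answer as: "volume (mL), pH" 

moles acid = 0.28 × 25/1000 = 0.007 mol; V_base = moles/0.26 × 1000 = 26.9 mL. At equivalence only the conjugate base is present: [A⁻] = 0.007/0.052 = 1.3481e-01 M. Kb = Kw/Ka = 6.80e-11; [OH⁻] = √(Kb × [A⁻]) = 3.0284e-06; pOH = 5.52; pH = 14 - pOH = 8.48.

V = 26.9 mL, pH = 8.48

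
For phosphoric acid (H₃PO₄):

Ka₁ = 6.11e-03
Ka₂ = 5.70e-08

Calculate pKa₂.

pKa₂ = -log(Ka₂) = -log(5.70e-08) = 7.24.

pK_{a2} = 7.24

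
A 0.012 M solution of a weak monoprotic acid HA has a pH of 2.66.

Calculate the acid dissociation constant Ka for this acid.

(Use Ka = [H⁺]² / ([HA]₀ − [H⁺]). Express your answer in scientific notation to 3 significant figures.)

[H⁺] = 10^(−pH) = 10^(−2.66) = 2.188e-03 M. For HA ⇌ H⁺ + A⁻, Ka = [H⁺][A⁻]/[HA] = [H⁺]² / ([HA]₀ − [H⁺]) = (2.188e-03)² / (0.012 − 2.188e-03) = 4.88e-04.

K_a = 4.88e-04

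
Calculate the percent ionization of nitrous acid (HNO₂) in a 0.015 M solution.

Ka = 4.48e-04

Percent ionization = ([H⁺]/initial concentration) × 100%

Using Ka equilibrium: x² + Ka×x - Ka×C = 0. Solving: [H⁺] = 2.3780e-03. Percent = (2.3780e-03/0.015) × 100

Percent ionization = 15.9%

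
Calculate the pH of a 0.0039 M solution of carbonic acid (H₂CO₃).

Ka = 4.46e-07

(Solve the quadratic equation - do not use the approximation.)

x² + Ka×x - Ka×C = 0. Using quadratic formula: [H⁺] = 4.1484e-05

pH = 4.38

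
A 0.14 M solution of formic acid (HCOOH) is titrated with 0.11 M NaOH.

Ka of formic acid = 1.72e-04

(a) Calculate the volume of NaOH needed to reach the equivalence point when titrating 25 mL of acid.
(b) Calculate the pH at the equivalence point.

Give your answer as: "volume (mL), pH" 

moles acid = 0.14 × 25/1000 = 0.0035 mol; V_base = moles/0.11 × 1000 = 31.8 mL. At equivalence only the conjugate base is present: [A⁻] = 0.0035/0.057 = 6.1600e-02 M. Kb = Kw/Ka = 5.81e-11; [OH⁻] = √(Kb × [A⁻]) = 1.8925e-06; pOH = 5.72; pH = 14 - pOH = 8.28.

V = 31.8 mL, pH = 8.28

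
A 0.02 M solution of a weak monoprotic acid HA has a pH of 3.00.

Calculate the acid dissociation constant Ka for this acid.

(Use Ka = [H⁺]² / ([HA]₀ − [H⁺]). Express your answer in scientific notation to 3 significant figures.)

[H⁺] = 10^(−pH) = 10^(−3.00) = 1.000e-03 M. For HA ⇌ H⁺ + A⁻, Ka = [H⁺][A⁻]/[HA] = [H⁺]² / ([HA]₀ − [H⁺]) = (1.000e-03)² / (0.02 − 1.000e-03) = 5.26e-05.

K_a = 5.26e-05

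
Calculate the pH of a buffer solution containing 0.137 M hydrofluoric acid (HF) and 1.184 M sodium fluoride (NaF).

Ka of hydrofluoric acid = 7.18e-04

pKa = -log(7.18e-04) = 3.14. pH = pKa + log([A⁻]/[HA]) = 3.14 + log(1.184/0.137)

pH = 4.08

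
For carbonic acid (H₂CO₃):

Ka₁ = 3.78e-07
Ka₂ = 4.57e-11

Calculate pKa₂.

pKa₂ = -log(Ka₂) = -log(4.57e-11) = 10.34.

pK_{a2} = 10.34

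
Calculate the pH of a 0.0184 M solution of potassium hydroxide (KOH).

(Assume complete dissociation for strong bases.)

[OH⁻] = 0.0184 M for strong base. pOH = -log[OH⁻] = 1.74, pH = 14 - pOH

pH = 12.26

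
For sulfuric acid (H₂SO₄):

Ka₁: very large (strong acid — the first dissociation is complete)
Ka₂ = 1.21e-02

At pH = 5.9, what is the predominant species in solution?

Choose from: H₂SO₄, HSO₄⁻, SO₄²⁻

The first dissociation is complete, so H₂SO₄ itself is never the predominant species in water; pKa₂ = -log(1.21e-02) = 1.92. For a polyprotic acid the predominant species crosses at each pKa: below pKa_n the protonated form dominates, above it the deprotonated form does. At pH = 5.9, the predominant species is SO₄²⁻.

SO₄²⁻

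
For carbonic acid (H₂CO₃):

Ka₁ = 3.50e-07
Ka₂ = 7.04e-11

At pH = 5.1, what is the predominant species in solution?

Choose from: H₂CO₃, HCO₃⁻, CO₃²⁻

pKa₁ = 6.46, pKa₂ = 10.15. For a polyprotic acid the predominant species crosses at each pKa: below pKa_n the protonated form dominates, above it the deprotonated form does. At pH = 5.1, the predominant species is H₂CO₃.

H₂CO₃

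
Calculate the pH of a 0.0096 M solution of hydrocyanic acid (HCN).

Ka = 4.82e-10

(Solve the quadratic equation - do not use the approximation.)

x² + Ka×x - Ka×C = 0. Using quadratic formula: [H⁺] = 2.1509e-06

pH = 5.67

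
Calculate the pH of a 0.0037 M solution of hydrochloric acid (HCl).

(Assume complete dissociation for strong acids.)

[H⁺] = 0.0037 M for strong acid. pH = -log[H⁺] = -log(0.0037)

pH = 2.43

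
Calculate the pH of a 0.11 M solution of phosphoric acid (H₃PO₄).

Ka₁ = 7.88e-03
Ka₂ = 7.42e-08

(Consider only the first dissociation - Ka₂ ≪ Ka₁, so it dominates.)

First dissociation dominates. From Ka₁ = [H⁺][HA⁻]/[H₂A], x² + Ka₁·x − Ka₁·C = 0 with C = 0.11 M and Ka₁ = 7.88e-03. Solving: [H⁺] = (−Ka₁ + √(Ka₁² + 4·Ka₁·C)) / 2 = 2.5764e-02 M. pH = -log(2.5764e-02) = 1.59.

pH = 1.59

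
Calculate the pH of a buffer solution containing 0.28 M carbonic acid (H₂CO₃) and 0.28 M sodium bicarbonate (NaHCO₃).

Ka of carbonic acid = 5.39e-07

pKa = -log(5.39e-07) = 6.27. pH = pKa + log([A⁻]/[HA]) = 6.27 + log(0.28/0.28)

pH = 6.27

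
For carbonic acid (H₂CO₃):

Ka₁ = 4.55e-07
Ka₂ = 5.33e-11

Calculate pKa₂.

pKa₂ = -log(Ka₂) = -log(5.33e-11) = 10.27.

pK_{a2} = 10.27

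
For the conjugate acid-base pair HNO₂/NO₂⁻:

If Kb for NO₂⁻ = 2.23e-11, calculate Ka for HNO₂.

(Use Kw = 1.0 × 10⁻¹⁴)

For a conjugate pair Ka × Kb = Kw, so Ka = Kw/Kb = 1.0 × 10⁻¹⁴ / 2.23e-11 = 4.48e-04.

K_a = 4.48e-04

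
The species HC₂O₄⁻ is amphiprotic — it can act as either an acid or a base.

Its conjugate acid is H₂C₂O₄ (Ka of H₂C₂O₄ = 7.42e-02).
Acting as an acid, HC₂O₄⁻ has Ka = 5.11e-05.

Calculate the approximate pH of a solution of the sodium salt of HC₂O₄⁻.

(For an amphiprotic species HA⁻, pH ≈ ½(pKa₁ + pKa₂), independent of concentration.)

pKa₁ = -log(7.42e-02) = 1.13; pKa₂ = -log(5.11e-05) = 4.29. For an amphiprotic species, pH ≈ ½(pKa₁ + pKa₂) = ½(1.13 + 4.29) = 2.71.

pH = 2.71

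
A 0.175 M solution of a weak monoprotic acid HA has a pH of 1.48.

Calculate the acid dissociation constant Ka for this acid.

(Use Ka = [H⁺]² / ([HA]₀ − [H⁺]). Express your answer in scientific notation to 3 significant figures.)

[H⁺] = 10^(−pH) = 10^(−1.48) = 3.311e-02 M. For HA ⇌ H⁺ + A⁻, Ka = [H⁺][A⁻]/[HA] = [H⁺]² / ([HA]₀ − [H⁺]) = (3.311e-02)² / (0.175 − 3.311e-02) = 7.73e-03.

K_a = 7.73e-03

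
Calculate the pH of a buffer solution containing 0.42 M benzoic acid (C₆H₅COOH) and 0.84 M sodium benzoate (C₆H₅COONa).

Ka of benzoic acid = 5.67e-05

pKa = -log(5.67e-05) = 4.25. pH = pKa + log([A⁻]/[HA]) = 4.25 + log(0.84/0.42)

pH = 4.55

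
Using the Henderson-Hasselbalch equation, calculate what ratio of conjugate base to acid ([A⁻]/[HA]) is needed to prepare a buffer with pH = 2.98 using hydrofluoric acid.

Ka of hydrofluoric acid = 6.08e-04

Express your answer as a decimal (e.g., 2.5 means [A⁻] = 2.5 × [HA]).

pKa = -log(6.08e-04) = 3.2161. pH = pKa + log([A⁻]/[HA]), so log([A⁻]/[HA]) = pH − pKa = 2.98 − 3.2161 = -0.2361. [A⁻]/[HA] = 10^(-0.2361) = 0.581

[A⁻]/[HA] = 0.581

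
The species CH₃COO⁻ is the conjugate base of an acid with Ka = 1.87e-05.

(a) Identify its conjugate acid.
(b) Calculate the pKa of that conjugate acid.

(a) The conjugate acid is formed by adding one H⁺ to CH₃COO⁻, giving CH₃COOH. (b) pKa = -log(Ka) = -log(1.87e-05) = 4.73.

Conjugate acid: CH₃COOH; pK_a = 4.73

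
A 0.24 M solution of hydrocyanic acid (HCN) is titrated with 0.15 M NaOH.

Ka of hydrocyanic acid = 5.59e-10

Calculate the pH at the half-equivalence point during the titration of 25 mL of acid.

At half-equivalence [HA] = [A⁻], so Henderson-Hasselbalch gives pH = pKa = -log(5.59e-10) = 9.25.

pH = pKa = 9.25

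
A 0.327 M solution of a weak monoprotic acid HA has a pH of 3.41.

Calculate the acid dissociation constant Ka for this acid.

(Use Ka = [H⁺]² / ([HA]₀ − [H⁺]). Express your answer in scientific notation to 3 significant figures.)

[H⁺] = 10^(−pH) = 10^(−3.41) = 3.890e-04 M. For HA ⇌ H⁺ + A⁻, Ka = [H⁺][A⁻]/[HA] = [H⁺]² / ([HA]₀ − [H⁺]) = (3.890e-04)² / (0.327 − 3.890e-04) = 4.63e-07.

K_a = 4.63e-07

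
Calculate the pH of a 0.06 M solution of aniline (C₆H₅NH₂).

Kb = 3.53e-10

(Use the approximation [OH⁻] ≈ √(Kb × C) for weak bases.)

[OH⁻] = √(Kb × C) = √(3.53e-10 × 0.06) = 4.6022e-06. pOH = 5.34, pH = 14 - pOH

pH = 8.66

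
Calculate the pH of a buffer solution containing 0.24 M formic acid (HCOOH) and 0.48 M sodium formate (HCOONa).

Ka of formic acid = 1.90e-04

pKa = -log(1.90e-04) = 3.72. pH = pKa + log([A⁻]/[HA]) = 3.72 + log(0.48/0.24)

pH = 4.02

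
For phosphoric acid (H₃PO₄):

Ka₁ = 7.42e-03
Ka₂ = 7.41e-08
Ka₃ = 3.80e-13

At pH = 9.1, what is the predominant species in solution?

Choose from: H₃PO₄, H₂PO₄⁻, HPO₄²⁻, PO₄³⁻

pKa₁ = 2.13, pKa₂ = 7.13, pKa₃ = 12.42. For a polyprotic acid the predominant species crosses at each pKa: below pKa_n the protonated form dominates, above it the deprotonated form does. At pH = 9.1, the predominant species is HPO₄²⁻.

HPO₄²⁻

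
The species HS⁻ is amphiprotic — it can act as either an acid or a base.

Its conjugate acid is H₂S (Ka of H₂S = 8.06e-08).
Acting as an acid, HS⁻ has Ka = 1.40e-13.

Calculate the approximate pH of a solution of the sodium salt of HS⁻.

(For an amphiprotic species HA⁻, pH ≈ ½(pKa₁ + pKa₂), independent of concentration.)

pKa₁ = -log(8.06e-08) = 7.09; pKa₂ = -log(1.40e-13) = 12.85. For an amphiprotic species, pH ≈ ½(pKa₁ + pKa₂) = ½(7.09 + 12.85) = 9.97.

pH = 9.97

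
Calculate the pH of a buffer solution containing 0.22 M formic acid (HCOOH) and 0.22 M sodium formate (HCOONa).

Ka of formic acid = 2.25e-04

pKa = -log(2.25e-04) = 3.65. pH = pKa + log([A⁻]/[HA]) = 3.65 + log(0.22/0.22)

pH = 3.65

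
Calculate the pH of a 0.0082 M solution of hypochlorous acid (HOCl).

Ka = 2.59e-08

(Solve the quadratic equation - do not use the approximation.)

x² + Ka×x - Ka×C = 0. Using quadratic formula: [H⁺] = 1.4560e-05

pH = 4.84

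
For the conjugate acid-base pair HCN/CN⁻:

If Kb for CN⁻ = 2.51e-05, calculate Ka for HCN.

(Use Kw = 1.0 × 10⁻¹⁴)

For a conjugate pair Ka × Kb = Kw, so Ka = Kw/Kb = 1.0 × 10⁻¹⁴ / 2.51e-05 = 3.98e-10.

K_a = 3.98e-10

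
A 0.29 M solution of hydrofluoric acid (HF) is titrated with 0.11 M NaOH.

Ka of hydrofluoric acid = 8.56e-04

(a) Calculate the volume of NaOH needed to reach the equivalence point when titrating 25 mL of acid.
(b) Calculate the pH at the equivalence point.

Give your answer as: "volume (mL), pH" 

moles acid = 0.29 × 25/1000 = 0.00725 mol; V_base = moles/0.11 × 1000 = 65.9 mL. At equivalence only the conjugate base is present: [A⁻] = 0.00725/0.091 = 7.9750e-02 M. Kb = Kw/Ka = 1.17e-11; [OH⁻] = √(Kb × [A⁻]) = 9.6522e-07; pOH = 6.02; pH = 14 - pOH = 7.98.

V = 65.9 mL, pH = 7.98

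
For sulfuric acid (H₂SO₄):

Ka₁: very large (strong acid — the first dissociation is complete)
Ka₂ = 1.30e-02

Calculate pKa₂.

pKa₂ = -log(Ka₂) = -log(1.30e-02) = 1.89.

pK_{a2} = 1.89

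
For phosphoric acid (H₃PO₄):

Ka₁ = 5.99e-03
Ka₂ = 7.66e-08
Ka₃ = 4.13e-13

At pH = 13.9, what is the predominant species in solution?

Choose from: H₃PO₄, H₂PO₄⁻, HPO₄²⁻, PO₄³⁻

pKa₁ = 2.22, pKa₂ = 7.12, pKa₃ = 12.38. For a polyprotic acid the predominant species crosses at each pKa: below pKa_n the protonated form dominates, above it the deprotonated form does. At pH = 13.9, the predominant species is PO₄³⁻.

PO₄³⁻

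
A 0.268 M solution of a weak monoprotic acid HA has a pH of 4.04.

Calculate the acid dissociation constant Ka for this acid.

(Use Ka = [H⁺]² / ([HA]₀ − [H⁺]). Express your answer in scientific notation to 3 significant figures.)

[H⁺] = 10^(−pH) = 10^(−4.04) = 9.120e-05 M. For HA ⇌ H⁺ + A⁻, Ka = [H⁺][A⁻]/[HA] = [H⁺]² / ([HA]₀ − [H⁺]) = (9.120e-05)² / (0.268 − 9.120e-05) = 3.10e-08.

K_a = 3.10e-08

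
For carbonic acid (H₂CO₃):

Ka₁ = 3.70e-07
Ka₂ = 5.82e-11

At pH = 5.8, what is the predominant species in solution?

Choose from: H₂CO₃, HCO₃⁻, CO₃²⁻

pKa₁ = 6.43, pKa₂ = 10.24. For a polyprotic acid the predominant species crosses at each pKa: below pKa_n the protonated form dominates, above it the deprotonated form does. At pH = 5.8, the predominant species is H₂CO₃.

H₂CO₃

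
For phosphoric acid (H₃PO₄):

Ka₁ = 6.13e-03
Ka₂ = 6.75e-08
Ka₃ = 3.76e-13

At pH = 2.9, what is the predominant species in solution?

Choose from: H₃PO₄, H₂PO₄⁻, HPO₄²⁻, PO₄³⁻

pKa₁ = 2.21, pKa₂ = 7.17, pKa₃ = 12.42. For a polyprotic acid the predominant species crosses at each pKa: below pKa_n the protonated form dominates, above it the deprotonated form does. At pH = 2.9, the predominant species is H₂PO₄⁻.

H₂PO₄⁻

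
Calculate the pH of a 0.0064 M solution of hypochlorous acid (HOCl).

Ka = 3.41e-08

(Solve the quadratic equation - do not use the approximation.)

x² + Ka×x - Ka×C = 0. Using quadratic formula: [H⁺] = 1.4756e-05

pH = 4.83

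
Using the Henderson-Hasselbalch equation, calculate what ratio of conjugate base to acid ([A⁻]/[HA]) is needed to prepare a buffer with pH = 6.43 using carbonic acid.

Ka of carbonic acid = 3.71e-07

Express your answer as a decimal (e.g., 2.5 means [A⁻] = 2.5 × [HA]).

pKa = -log(3.71e-07) = 6.4306. pH = pKa + log([A⁻]/[HA]), so log([A⁻]/[HA]) = pH − pKa = 6.43 − 6.4306 = -0.0006. [A⁻]/[HA] = 10^(-0.0006) = 0.999

[A⁻]/[HA] = 0.999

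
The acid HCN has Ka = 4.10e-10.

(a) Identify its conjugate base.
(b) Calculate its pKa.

(a) The conjugate base is formed by removing one H⁺ from HCN, giving CN⁻. (b) pKa = -log(Ka) = -log(4.10e-10) = 9.39.

Conjugate base: CN⁻; pK_a = 9.39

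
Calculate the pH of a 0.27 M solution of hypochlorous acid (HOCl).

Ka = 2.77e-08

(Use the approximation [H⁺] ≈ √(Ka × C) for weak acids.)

[H⁺] = √(Ka × C) = √(2.77e-08 × 0.27) = 8.6481e-05. pH = -log(8.6481e-05)

pH = 4.06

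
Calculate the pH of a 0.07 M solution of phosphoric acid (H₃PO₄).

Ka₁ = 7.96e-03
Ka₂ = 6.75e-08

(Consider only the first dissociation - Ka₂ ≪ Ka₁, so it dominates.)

First dissociation dominates. From Ka₁ = [H⁺][HA⁻]/[H₂A], x² + Ka₁·x − Ka₁·C = 0 with C = 0.07 M and Ka₁ = 7.96e-03. Solving: [H⁺] = (−Ka₁ + √(Ka₁² + 4·Ka₁·C)) / 2 = 1.9958e-02 M. pH = -log(1.9958e-02) = 1.70.

pH = 1.70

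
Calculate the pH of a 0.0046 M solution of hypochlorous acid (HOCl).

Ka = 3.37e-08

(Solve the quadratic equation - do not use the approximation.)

x² + Ka×x - Ka×C = 0. Using quadratic formula: [H⁺] = 1.2434e-05

pH = 4.91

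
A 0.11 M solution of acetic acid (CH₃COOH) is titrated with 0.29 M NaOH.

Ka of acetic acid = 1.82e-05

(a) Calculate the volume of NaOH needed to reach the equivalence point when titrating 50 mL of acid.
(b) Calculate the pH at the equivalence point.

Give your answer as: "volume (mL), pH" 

moles acid = 0.11 × 50/1000 = 0.0055 mol; V_base = moles/0.29 × 1000 = 19.0 mL. At equivalence only the conjugate base is present: [A⁻] = 0.0055/0.069 = 7.9750e-02 M. Kb = Kw/Ka = 5.49e-10; [OH⁻] = √(Kb × [A⁻]) = 6.6196e-06; pOH = 5.18; pH = 14 - pOH = 8.82.

V = 19.0 mL, pH = 8.82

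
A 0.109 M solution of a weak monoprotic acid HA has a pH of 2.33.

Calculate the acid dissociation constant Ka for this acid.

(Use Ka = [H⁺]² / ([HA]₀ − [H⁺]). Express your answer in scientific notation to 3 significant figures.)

[H⁺] = 10^(−pH) = 10^(−2.33) = 4.677e-03 M. For HA ⇌ H⁺ + A⁻, Ka = [H⁺][A⁻]/[HA] = [H⁺]² / ([HA]₀ − [H⁺]) = (4.677e-03)² / (0.109 − 4.677e-03) = 2.10e-04.

K_a = 2.10e-04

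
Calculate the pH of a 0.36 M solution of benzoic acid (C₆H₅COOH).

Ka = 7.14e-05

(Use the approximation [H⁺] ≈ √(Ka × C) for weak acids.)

[H⁺] = √(Ka × C) = √(7.14e-05 × 0.36) = 5.0699e-03. pH = -log(5.0699e-03)

pH = 2.29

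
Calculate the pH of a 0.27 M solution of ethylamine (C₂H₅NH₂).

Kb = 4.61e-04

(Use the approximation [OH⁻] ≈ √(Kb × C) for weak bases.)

[OH⁻] = √(Kb × C) = √(4.61e-04 × 0.27) = 1.1157e-02. pOH = 1.95, pH = 14 - pOH

pH = 12.05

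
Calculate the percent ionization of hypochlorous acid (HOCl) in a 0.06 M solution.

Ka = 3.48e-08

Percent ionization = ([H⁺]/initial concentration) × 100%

Using Ka equilibrium: x² + Ka×x - Ka×C = 0. Solving: [H⁺] = 4.5677e-05. Percent = (4.5677e-05/0.06) × 100

Percent ionization = 0.0761%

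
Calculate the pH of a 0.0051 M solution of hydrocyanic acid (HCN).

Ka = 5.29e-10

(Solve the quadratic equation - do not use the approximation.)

x² + Ka×x - Ka×C = 0. Using quadratic formula: [H⁺] = 1.6423e-06

pH = 5.78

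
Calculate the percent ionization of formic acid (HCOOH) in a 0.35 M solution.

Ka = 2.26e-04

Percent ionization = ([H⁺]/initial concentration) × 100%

Using Ka equilibrium: x² + Ka×x - Ka×C = 0. Solving: [H⁺] = 8.7815e-03. Percent = (8.7815e-03/0.35) × 100

Percent ionization = 2.51%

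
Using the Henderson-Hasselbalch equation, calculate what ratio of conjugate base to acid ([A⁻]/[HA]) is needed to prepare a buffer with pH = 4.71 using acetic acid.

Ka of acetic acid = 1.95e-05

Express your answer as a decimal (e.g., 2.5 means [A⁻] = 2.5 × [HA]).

pKa = -log(1.95e-05) = 4.7100. pH = pKa + log([A⁻]/[HA]), so log([A⁻]/[HA]) = pH − pKa = 4.71 − 4.7100 = 0.0000. [A⁻]/[HA] = 10^(0.0000) = 1.00

[A⁻]/[HA] = 1.00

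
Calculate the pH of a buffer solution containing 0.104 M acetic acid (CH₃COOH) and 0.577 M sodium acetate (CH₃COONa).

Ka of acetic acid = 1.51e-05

pKa = -log(1.51e-05) = 4.82. pH = pKa + log([A⁻]/[HA]) = 4.82 + log(0.577/0.104)

pH = 5.57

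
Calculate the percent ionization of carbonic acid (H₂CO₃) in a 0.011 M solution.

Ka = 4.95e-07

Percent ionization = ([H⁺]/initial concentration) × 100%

Using Ka equilibrium: x² + Ka×x - Ka×C = 0. Solving: [H⁺] = 7.3543e-05. Percent = (7.3543e-05/0.011) × 100

Percent ionization = 0.669%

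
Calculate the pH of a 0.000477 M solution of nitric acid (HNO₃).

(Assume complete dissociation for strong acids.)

[H⁺] = 0.000477 M for strong acid. pH = -log[H⁺] = -log(0.000477)

pH = 3.32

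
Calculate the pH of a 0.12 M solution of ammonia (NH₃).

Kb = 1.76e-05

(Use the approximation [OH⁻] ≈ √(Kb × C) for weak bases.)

[OH⁻] = √(Kb × C) = √(1.76e-05 × 0.12) = 1.4533e-03. pOH = 2.84, pH = 14 - pOH

pH = 11.16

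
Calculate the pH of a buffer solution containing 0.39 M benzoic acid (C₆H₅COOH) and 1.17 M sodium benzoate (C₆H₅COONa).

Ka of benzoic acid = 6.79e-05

pKa = -log(6.79e-05) = 4.17. pH = pKa + log([A⁻]/[HA]) = 4.17 + log(1.17/0.39)

pH = 4.65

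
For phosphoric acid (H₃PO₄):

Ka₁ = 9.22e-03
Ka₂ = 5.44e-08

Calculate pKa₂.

pKa₂ = -log(Ka₂) = -log(5.44e-08) = 7.26.

pK_{a2} = 7.26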